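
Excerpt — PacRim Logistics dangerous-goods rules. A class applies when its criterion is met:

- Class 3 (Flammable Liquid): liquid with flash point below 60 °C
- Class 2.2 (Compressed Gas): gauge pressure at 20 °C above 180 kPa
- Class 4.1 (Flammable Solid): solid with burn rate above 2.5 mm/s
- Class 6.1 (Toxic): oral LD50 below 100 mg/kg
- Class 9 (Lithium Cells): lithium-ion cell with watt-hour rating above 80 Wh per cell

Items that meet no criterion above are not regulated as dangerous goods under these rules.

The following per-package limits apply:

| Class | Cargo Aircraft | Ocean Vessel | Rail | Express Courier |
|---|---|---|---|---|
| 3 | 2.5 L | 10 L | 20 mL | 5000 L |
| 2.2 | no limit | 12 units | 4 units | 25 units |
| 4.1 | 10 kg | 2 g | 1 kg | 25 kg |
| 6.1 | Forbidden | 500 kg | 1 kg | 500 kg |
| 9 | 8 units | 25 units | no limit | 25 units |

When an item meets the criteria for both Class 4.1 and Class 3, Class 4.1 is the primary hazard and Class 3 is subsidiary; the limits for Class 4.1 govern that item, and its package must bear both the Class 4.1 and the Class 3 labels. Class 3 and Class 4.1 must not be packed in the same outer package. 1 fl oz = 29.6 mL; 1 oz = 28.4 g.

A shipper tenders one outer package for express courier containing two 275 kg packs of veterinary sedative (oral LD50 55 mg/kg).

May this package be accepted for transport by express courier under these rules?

Veterinary sedative: oral LD50 55 mg/kg < 100 mg/kg → Class 6.1 (Toxic).
Class 6.1 quantity: two 275 kg packs = 550 kg.
That exceeds the Class 6.1 express courier limit of 500 kg.

No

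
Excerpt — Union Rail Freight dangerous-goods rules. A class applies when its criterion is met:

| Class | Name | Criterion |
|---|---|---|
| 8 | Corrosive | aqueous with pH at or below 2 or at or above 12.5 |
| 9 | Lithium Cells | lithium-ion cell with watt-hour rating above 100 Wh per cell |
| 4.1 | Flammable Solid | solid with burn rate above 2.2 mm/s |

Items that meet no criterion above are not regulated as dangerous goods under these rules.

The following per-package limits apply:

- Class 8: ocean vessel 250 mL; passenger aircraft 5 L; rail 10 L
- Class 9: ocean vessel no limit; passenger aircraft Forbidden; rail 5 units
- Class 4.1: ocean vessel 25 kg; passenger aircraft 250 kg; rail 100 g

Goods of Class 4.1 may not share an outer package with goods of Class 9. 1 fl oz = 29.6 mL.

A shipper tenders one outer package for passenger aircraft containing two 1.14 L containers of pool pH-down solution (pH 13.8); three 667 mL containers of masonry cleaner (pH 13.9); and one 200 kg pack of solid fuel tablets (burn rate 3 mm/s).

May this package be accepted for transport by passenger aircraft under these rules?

Yes

pH 13.8 meets the Class 8 criterion (Corrosive), so the pool pH-down solution is Class 8.
The masonry cleaner has pH 13.9, which is ≥ 12.5, so it is Class 8 (Corrosive).
With burn rate 3 mm/s (> 2.2 mm/s), the solid fuel tablets fall in Class 4.1.
Class 8 net quantity: (two 1.14 L containers = 2.28 L) + (three 667 mL containers = 2.001 L) = 4.281 L.
4.281 L is within the passenger aircraft limit of 5 L for Class 8.
Class 4.1 quantity: 200 kg.
That is within the Class 4.1 passenger aircraft limit of 250 kg.
The segregation rule (Class 4.1 with Class 9) does not apply to Class 8 with Class 4.1.
Every hazard class is within its passenger aircraft limit and no segregation rule is violated.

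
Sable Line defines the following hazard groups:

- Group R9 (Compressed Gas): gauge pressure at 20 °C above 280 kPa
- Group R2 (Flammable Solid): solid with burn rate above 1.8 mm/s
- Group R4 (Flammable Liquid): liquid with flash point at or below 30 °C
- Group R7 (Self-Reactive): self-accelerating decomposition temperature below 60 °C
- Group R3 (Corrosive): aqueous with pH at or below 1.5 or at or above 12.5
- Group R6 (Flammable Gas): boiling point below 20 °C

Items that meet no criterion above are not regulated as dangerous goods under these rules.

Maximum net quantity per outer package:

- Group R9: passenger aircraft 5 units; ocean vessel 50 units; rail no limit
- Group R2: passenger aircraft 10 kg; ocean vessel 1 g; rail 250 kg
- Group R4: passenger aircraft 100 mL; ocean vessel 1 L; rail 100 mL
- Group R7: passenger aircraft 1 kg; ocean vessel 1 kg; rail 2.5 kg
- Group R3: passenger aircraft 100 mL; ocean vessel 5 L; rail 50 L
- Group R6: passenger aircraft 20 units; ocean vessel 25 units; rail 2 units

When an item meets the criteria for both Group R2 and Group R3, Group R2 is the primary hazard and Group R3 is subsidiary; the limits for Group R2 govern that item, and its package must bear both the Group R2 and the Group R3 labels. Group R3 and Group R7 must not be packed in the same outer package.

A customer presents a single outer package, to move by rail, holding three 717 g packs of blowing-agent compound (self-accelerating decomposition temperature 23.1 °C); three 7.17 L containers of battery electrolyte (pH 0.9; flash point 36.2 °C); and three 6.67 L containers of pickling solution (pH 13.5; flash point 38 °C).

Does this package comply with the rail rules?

No

With self-accelerating decomposition temperature 23.1 °C (< 60 °C), the blowing-agent compound falls in Group R7.
Battery electrolyte: pH 0.9 ≤ 1.5 → Group R3 (Corrosive).
Pickling solution: pH 13.5 ≥ 12.5 → Group R3 (Corrosive).
Total Group R3: (three 7.17 L containers = 21.51 L) + (three 6.67 L containers = 20.01 L) = 41.52 L.
41.52 L ≤ 50 L (rail limit, Group R3) — within limit.
Group R7 quantity: three 717 g packs = 2.151 kg.
2.151 kg ≤ 2.5 kg (rail limit, Group R7) — within limit.
Group R3 and Group R7 may not share an outer package.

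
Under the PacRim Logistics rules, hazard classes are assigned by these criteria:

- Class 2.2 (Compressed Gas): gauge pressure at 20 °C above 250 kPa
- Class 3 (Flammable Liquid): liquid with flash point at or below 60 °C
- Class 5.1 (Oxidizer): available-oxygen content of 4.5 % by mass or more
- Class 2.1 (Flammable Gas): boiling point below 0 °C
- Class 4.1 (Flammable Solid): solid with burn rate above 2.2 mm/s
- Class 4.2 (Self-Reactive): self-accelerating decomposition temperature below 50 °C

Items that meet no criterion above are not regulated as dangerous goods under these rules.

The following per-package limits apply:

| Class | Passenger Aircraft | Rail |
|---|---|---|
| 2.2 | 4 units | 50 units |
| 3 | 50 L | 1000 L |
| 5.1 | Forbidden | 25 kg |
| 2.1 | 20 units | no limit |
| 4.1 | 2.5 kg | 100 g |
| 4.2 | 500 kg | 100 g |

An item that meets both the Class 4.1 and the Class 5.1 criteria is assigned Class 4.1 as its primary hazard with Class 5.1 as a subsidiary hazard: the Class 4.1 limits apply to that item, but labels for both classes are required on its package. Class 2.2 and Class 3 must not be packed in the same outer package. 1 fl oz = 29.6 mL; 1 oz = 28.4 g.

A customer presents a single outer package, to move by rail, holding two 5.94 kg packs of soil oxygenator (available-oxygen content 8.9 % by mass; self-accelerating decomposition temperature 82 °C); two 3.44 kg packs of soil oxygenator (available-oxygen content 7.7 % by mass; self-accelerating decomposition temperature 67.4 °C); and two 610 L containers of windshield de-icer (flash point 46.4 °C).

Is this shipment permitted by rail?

No

Available-oxygen content 8.9 % by mass meets the Class 5.1 criterion (Oxidizer), so the soil oxygenator is Class 5.1.
Soil oxygenator: available-oxygen content 7.7 % by mass ≥ 4.5 % by mass → Class 5.1 (Oxidizer).
With flash point 46.4 °C (≤ 60 °C), the windshield de-icer falls in Class 3.
Total Class 5.1: (two 5.94 kg packs = 11.88 kg) + (two 3.44 kg packs = 6.88 kg) = 18.76 kg.
18.76 kg is within the rail limit of 25 kg for Class 5.1.
Class 3 quantity: two 610 L containers = 1220 L.
1220 L exceeds the rail limit of 1000 L for Class 3.
The segregation rule (Class 2.2 with Class 3) does not apply to Class 5.1 with Class 3.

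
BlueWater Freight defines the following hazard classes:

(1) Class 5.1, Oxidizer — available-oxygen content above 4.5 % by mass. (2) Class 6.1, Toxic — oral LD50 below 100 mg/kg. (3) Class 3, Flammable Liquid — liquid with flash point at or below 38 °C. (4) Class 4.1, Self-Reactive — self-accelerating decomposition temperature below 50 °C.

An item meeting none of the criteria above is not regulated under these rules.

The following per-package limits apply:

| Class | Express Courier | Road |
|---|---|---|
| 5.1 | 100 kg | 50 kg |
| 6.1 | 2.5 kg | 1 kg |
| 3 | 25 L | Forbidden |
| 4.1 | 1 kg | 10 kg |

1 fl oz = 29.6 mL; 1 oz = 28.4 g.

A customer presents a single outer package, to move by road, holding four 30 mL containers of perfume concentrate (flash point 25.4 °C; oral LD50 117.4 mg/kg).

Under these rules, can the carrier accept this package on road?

Perfume concentrate: flash point 25.4 °C ≤ 38 °C → Class 3 (Flammable Liquid).
Class 3 quantity: four 30 mL containers = 120 mL.
Class 3 is Forbidden by road.

No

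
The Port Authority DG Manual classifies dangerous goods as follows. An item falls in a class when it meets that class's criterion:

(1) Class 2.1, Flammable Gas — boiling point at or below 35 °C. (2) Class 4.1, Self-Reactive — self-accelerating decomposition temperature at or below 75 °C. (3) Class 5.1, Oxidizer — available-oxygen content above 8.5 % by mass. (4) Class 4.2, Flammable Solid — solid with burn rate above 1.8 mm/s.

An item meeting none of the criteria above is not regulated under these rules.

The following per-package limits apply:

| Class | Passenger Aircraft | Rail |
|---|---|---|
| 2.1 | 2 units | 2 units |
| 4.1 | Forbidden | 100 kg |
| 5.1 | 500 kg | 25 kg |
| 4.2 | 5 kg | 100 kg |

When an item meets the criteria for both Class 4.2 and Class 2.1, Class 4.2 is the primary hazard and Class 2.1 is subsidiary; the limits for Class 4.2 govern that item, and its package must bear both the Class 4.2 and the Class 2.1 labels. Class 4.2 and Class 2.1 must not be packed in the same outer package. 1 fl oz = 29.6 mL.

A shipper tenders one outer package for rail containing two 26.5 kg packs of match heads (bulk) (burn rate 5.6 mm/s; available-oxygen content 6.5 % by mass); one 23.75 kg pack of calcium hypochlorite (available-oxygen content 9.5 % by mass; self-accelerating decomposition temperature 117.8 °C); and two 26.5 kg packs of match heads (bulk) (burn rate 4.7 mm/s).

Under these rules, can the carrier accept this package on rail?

Match heads (bulk): burn rate 5.6 mm/s > 1.8 mm/s → Class 4.2 (Flammable Solid).
Available-oxygen content 9.5 % by mass meets the Class 5.1 criterion (Oxidizer), so the calcium hypochlorite is Class 5.1.
With burn rate 4.7 mm/s (> 1.8 mm/s), the match heads (bulk) fall in Class 4.2.
Class 4.2 net quantity: (two 26.5 kg packs = 53 kg) + (two 26.5 kg packs = 53 kg) = 106 kg.
106 kg exceeds the rail limit of 100 kg for Class 4.2.
Class 5.1 quantity: 23.75 kg.
23.75 kg ≤ 25 kg (rail limit, Class 5.1) — within limit.
The segregation rule (Class 4.2 with Class 2.1) does not apply to Class 4.2 with Class 5.1.

No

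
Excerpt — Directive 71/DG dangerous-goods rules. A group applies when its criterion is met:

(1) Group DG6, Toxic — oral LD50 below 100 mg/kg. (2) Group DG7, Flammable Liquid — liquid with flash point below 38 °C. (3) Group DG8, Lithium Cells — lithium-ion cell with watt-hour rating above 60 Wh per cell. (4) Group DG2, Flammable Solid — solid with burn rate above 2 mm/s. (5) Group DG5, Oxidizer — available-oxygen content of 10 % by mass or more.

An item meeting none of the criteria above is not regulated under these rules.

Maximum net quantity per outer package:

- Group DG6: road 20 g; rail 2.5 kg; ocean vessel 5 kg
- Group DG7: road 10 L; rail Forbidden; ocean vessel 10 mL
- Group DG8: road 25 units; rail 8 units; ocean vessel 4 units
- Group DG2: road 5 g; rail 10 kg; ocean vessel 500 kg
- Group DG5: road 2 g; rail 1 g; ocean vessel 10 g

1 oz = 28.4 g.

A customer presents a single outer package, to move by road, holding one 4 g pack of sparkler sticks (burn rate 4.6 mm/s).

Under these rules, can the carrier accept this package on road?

Burn rate 4.6 mm/s meets the Group DG2 criterion (Flammable Solid), so the sparkler sticks are Group DG2.
Group DG2 quantity: 4 g.
4 g is within the road limit of 5 g for Group DG2.

Yes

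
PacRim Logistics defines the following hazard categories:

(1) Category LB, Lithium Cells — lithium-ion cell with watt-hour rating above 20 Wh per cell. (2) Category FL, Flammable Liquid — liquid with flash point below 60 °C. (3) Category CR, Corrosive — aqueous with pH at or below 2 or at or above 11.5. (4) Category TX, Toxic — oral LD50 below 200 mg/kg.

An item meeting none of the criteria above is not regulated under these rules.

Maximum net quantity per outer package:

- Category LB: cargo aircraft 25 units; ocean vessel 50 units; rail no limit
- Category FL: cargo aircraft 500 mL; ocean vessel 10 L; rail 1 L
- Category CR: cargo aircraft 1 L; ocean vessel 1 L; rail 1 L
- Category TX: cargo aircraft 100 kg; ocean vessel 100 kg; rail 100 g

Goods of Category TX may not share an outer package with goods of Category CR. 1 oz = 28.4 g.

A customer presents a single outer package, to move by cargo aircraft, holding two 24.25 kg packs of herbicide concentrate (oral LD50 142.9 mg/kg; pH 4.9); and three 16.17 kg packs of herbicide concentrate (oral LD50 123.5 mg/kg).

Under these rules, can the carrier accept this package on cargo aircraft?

Oral LD50 142.9 mg/kg meets the Category TX criterion (Toxic), so the herbicide concentrate is Category TX.
With oral LD50 123.5 mg/kg (< 200 mg/kg), the herbicide concentrate falls in Category TX.
Category TX net quantity: (two 24.25 kg packs = 48.5 kg) + (three 16.17 kg packs = 48.51 kg) = 97.01 kg.
97.01 kg is within the cargo aircraft limit of 100 kg for Category TX.

Yes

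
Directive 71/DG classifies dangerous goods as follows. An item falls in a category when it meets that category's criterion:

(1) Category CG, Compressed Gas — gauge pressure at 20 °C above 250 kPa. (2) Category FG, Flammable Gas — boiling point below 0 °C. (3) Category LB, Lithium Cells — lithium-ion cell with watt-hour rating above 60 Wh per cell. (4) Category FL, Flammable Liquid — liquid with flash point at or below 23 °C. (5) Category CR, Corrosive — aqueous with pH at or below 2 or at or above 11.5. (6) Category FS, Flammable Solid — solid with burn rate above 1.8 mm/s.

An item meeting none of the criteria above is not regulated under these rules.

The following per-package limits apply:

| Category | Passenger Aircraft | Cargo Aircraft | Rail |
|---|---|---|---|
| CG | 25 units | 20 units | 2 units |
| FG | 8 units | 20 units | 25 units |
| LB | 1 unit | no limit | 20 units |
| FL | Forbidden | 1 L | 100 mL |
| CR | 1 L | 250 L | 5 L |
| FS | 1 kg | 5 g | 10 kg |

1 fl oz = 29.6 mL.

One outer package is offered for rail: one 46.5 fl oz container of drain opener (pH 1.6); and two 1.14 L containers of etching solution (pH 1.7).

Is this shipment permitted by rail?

Yes

The drain opener has pH 1.6, which is ≤ 2, so it is Category CR (Corrosive).
pH 1.7 meets the Category CR criterion (Corrosive), so the etching solution is Category CR.
Category CR net quantity: (one 46.5 fl oz container = 1376.4 mL) + (two 1.14 L containers = 2.28 L) = 3656.4 mL.
That is within the Category CR rail limit of 5 L.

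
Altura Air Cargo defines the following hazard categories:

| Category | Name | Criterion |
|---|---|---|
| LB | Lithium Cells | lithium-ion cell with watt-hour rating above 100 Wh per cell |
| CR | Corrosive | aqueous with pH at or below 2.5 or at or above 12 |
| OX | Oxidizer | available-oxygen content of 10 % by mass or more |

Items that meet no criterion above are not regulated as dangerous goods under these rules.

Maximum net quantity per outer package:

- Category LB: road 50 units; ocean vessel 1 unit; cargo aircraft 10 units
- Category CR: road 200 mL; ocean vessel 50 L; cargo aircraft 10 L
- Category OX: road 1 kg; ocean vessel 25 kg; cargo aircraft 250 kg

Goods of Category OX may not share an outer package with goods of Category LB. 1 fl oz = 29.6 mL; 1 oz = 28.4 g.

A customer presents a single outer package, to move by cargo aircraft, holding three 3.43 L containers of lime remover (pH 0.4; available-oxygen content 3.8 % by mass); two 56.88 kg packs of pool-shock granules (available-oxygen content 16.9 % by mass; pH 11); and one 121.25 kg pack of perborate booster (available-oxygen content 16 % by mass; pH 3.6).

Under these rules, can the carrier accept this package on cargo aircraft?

The lime remover has pH 0.4, which is ≤ 2.5, so it is Category CR (Corrosive).
With available-oxygen content 16.9 % by mass (≥ 10 % by mass), the pool-shock granules fall in Category OX.
With available-oxygen content 16 % by mass (≥ 10 % by mass), the perborate booster falls in Category OX.
Total Category OX: (two 56.88 kg packs = 113.76 kg) + 121.25 kg = 235.01 kg.
235.01 kg is within the cargo aircraft limit of 250 kg for Category OX.
Category CR quantity: three 3.43 L containers = 10.29 L.
10.29 L > 10 L (cargo aircraft limit, Category CR) — over the limit.
The segregation rule (Category OX with Category LB) does not apply to Category OX with Category CR.

No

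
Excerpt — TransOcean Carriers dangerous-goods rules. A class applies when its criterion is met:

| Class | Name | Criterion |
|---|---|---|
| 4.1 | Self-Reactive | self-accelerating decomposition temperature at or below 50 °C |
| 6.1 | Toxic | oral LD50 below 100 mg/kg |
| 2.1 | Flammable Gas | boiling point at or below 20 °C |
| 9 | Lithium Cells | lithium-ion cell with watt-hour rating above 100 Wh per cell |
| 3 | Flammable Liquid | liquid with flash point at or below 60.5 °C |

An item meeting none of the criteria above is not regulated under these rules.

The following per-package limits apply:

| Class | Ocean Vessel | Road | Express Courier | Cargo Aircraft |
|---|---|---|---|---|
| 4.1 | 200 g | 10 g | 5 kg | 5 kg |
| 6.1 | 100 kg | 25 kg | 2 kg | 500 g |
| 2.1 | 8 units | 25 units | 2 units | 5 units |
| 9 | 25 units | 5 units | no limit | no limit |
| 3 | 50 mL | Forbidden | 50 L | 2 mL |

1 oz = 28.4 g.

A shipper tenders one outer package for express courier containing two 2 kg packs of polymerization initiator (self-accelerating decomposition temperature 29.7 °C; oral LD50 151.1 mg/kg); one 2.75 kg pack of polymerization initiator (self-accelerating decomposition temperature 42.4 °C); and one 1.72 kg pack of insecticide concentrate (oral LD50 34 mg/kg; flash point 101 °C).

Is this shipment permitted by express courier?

Self-accelerating decomposition temperature 29.7 °C meets the Class 4.1 criterion (Self-Reactive), so the polymerization initiator is Class 4.1.
With self-accelerating decomposition temperature 42.4 °C (≤ 50 °C), the polymerization initiator falls in Class 4.1.
With oral LD50 34 mg/kg (< 100 mg/kg), the insecticide concentrate falls in Class 6.1.
Class 4.1 net quantity: (two 2 kg packs = 4 kg) + 2.75 kg = 6.75 kg.
That exceeds the Class 4.1 express courier limit of 5 kg.
Class 6.1 quantity: 1.72 kg.
1.72 kg ≤ 2 kg (express courier limit, Class 6.1) — within limit.

No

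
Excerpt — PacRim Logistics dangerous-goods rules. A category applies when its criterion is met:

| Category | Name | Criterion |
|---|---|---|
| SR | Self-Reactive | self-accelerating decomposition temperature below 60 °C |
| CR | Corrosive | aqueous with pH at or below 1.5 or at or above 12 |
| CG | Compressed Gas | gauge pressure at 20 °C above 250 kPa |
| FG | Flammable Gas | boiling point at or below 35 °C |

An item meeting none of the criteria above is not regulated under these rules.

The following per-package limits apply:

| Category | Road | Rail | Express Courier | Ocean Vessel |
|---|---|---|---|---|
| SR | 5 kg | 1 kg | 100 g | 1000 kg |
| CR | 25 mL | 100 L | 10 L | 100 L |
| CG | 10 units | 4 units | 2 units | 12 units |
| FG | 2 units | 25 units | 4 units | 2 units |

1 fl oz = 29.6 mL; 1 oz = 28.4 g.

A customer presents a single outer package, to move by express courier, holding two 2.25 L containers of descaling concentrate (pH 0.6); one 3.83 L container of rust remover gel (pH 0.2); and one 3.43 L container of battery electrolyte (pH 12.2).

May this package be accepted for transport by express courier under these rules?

No

The descaling concentrate has pH 0.6, which is ≤ 1.5, so it is Category CR (Corrosive).
With pH 0.2 (≤ 1.5), the rust remover gel falls in Category CR.
The battery electrolyte has pH 12.2, which is ≥ 12, so it is Category CR (Corrosive).
Total Category CR: (two 2.25 L containers = 4.5 L) + 3.83 L + 3.43 L = 11.76 L.
11.76 L > 10 L (express courier limit, Category CR) — over the limit.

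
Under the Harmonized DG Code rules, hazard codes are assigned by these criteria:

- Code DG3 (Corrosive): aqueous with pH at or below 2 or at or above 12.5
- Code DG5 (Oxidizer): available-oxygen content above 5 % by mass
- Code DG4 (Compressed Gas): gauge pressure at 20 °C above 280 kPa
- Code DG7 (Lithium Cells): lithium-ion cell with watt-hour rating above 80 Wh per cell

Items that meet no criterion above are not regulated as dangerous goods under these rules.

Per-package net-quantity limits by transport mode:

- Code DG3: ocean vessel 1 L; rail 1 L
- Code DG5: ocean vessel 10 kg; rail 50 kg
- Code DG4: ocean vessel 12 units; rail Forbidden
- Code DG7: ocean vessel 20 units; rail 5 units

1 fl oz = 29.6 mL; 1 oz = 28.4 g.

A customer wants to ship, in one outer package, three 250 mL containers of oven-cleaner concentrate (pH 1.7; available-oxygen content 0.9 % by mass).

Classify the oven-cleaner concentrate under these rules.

Code DG3

With pH 1.7 (≤ 2), the oven-cleaner concentrate falls in Code DG3.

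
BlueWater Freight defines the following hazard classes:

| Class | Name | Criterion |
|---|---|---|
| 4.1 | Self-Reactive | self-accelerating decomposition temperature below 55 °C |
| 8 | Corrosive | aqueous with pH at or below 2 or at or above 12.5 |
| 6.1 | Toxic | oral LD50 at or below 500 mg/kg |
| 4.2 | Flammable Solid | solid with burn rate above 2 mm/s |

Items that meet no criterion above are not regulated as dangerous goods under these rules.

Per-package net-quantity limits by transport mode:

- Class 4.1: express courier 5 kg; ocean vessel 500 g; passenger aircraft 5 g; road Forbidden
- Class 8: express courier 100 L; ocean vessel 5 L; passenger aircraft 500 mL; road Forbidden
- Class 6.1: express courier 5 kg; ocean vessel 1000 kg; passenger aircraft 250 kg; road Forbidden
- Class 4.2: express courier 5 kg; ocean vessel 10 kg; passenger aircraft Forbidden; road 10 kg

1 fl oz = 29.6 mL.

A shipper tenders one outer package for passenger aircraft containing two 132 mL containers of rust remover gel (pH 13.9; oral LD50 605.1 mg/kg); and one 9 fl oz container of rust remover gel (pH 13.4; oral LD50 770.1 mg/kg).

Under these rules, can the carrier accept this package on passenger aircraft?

Rust remover gel: pH 13.9 ≥ 12.5 → Class 8 (Corrosive).
The rust remover gel has pH 13.4, which is ≥ 12.5, so it is Class 8 (Corrosive).
Total Class 8: (two 132 mL containers = 264 mL) + (one 9 fl oz container = 266.4 mL) = 530.4 mL.
530.4 mL exceeds the passenger aircraft limit of 500 mL for Class 8.

No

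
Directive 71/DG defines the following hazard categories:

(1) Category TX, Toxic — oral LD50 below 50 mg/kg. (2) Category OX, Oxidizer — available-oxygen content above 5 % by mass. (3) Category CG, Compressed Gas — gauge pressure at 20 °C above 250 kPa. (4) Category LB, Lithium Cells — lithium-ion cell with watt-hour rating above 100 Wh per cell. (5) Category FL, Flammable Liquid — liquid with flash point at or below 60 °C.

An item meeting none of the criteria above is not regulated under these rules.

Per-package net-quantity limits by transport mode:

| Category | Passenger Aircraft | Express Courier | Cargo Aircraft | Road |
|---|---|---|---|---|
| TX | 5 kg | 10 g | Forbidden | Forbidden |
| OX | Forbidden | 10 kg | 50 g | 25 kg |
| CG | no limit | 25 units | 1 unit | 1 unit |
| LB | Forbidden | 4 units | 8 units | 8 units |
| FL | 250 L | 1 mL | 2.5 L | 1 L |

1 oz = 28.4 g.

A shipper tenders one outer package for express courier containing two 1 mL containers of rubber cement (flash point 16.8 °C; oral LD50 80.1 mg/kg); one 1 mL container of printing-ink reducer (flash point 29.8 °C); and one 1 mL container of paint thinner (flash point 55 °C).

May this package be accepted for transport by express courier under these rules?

No

With flash point 16.8 °C (≤ 60 °C), the rubber cement falls in Category FL.
Printing-ink reducer: flash point 29.8 °C ≤ 60 °C → Category FL (Flammable Liquid).
Flash point 55 °C meets the Category FL criterion (Flammable Liquid), so the paint thinner is Category FL.
Total Category FL: (two 1 mL containers = 2 mL) + 1 mL + 1 mL = 4 mL.
That exceeds the Category FL express courier limit of 1 mL.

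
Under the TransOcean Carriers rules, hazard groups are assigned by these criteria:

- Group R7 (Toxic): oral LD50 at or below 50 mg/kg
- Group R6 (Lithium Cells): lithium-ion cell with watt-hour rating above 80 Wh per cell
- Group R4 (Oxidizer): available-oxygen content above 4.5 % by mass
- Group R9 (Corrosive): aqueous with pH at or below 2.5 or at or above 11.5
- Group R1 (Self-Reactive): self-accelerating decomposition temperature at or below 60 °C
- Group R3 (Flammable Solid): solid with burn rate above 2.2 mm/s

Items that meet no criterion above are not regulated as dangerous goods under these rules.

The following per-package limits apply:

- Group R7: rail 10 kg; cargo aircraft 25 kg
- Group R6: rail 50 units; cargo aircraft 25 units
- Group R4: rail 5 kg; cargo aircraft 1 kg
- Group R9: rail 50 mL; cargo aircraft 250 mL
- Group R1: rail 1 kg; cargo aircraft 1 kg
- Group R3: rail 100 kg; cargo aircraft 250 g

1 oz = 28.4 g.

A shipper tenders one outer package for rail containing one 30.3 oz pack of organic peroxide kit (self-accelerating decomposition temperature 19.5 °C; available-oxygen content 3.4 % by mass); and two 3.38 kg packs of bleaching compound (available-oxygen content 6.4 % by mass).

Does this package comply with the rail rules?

With self-accelerating decomposition temperature 19.5 °C (≤ 60 °C), the organic peroxide kit falls in Group R1.
The bleaching compound has available-oxygen content 6.4 % by mass, which is > 4.5 % by mass, so it is Group R4 (Oxidizer).
Group R1 quantity: one 30.3 oz pack = 860.52 g.
860.52 g ≤ 1 kg (rail limit, Group R1) — within limit.
Group R4 quantity: two 3.38 kg packs = 6.76 kg.
That exceeds the Group R4 rail limit of 5 kg.

No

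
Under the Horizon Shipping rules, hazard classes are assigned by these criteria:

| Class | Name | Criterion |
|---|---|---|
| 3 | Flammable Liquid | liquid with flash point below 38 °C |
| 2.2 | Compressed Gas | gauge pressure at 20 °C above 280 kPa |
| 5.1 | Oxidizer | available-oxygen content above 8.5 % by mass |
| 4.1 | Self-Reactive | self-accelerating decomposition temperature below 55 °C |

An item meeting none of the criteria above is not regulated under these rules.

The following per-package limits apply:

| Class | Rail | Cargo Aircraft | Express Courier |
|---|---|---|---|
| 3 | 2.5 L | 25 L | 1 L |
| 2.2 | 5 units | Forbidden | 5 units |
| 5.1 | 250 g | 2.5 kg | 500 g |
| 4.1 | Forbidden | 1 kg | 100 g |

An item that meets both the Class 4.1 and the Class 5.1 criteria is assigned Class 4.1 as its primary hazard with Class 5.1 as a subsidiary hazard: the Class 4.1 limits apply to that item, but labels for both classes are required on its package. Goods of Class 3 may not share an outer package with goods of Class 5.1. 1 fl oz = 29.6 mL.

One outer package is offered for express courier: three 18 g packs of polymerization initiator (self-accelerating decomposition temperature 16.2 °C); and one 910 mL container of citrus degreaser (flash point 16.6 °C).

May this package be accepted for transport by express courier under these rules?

Self-accelerating decomposition temperature 16.2 °C meets the Class 4.1 criterion (Self-Reactive), so the polymerization initiator is Class 4.1.
Citrus degreaser: flash point 16.6 °C < 38 °C → Class 3 (Flammable Liquid).
Class 4.1 quantity: three 18 g packs = 54 g.
That is within the Class 4.1 express courier limit of 100 g.
Class 3 quantity: 910 mL.
910 mL is within the express courier limit of 1 L for Class 3.
The segregation rule (Class 3 with Class 5.1) does not apply to Class 4.1 with Class 3.
Every hazard class is within its express courier limit and no segregation rule is violated.

Yes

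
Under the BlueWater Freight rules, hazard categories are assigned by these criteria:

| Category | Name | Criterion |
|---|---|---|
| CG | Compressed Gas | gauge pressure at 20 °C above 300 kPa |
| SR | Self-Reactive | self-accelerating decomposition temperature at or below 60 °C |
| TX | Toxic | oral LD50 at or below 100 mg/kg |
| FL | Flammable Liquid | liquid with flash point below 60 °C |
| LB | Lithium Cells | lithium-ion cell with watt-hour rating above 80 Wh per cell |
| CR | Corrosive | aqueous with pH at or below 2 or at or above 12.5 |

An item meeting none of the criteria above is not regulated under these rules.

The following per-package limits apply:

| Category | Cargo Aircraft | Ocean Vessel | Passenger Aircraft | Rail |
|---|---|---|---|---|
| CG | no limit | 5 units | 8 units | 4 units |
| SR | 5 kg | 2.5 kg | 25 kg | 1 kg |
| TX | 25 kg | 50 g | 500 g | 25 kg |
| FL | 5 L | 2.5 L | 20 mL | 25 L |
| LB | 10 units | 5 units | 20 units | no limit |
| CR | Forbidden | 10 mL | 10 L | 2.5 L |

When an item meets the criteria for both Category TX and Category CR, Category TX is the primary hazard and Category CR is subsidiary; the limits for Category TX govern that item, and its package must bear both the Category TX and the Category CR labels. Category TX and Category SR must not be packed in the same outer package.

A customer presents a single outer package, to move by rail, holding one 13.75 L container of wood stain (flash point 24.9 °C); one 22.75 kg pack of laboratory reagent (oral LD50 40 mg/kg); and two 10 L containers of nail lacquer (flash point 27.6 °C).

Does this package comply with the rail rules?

Wood stain: flash point 24.9 °C < 60 °C → Category FL (Flammable Liquid).
Oral LD50 40 mg/kg meets the Category TX criterion (Toxic), so the laboratory reagent is Category TX.
With flash point 27.6 °C (< 60 °C), the nail lacquer falls in Category FL.
Category FL net quantity: 13.75 L + (two 10 L containers = 20 L) = 33.75 L.
That exceeds the Category FL rail limit of 25 L.
Category TX quantity: 22.75 kg.
That is within the Category TX rail limit of 25 kg.
The segregation rule (Category TX with Category SR) does not apply to Category FL with Category TX.

No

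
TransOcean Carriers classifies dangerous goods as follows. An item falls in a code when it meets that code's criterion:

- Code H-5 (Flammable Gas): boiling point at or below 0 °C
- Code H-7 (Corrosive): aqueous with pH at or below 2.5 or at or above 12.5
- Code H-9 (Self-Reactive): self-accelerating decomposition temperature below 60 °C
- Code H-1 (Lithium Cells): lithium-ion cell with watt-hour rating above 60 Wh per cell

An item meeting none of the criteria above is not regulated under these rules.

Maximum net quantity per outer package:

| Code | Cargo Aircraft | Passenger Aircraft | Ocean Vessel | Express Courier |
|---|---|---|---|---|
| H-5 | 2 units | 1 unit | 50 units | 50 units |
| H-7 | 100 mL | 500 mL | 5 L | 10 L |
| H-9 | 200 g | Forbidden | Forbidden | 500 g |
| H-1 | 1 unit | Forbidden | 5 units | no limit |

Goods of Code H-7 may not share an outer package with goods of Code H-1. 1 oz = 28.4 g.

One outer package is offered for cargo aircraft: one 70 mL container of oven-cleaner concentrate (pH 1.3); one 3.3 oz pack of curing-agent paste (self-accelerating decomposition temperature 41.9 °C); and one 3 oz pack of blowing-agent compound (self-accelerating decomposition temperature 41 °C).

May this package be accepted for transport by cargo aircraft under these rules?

With pH 1.3 (≤ 2.5), the oven-cleaner concentrate falls in Code H-7.
Curing-agent paste: self-accelerating decomposition temperature 41.9 °C < 60 °C → Code H-9 (Self-Reactive).
The blowing-agent compound has self-accelerating decomposition temperature 41 °C, which is < 60 °C, so it is Code H-9 (Self-Reactive).
Code H-7 quantity: 70 mL.
That is within the Code H-7 cargo aircraft limit of 100 mL.
Total Code H-9: (one 3.3 oz pack = 93.72 g) + (one 3 oz pack = 85.2 g) = 178.92 g.
That is within the Code H-9 cargo aircraft limit of 200 g.
The segregation rule (Code H-7 with Code H-1) does not apply to Code H-7 with Code H-9.
Every hazard code is within its cargo aircraft limit and no segregation rule is violated.

Yes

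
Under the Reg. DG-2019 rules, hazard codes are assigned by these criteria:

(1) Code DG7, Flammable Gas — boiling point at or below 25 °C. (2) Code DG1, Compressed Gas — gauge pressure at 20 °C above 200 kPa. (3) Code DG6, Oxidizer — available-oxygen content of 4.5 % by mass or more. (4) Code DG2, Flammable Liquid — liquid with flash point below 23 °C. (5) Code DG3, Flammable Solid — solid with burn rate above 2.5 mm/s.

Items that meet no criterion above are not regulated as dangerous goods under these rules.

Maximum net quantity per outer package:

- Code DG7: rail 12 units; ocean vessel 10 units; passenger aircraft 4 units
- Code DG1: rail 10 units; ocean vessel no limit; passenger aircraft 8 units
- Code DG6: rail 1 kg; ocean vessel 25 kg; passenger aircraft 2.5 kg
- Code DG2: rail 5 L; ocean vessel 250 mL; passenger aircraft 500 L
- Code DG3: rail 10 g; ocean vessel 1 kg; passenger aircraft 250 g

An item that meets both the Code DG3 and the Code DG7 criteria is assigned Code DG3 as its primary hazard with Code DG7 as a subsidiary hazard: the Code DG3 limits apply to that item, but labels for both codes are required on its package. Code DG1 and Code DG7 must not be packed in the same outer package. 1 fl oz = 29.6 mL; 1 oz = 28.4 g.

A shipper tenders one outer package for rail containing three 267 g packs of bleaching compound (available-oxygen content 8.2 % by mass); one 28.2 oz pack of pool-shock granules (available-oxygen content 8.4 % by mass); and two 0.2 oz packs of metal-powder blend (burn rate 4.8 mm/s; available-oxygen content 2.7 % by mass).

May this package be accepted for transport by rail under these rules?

No

Available-oxygen content 8.2 % by mass meets the Code DG6 criterion (Oxidizer), so the bleaching compound is Code DG6.
Pool-shock granules: available-oxygen content 8.4 % by mass ≥ 4.5 % by mass → Code DG6 (Oxidizer).
With burn rate 4.8 mm/s (> 2.5 mm/s), the metal-powder blend falls in Code DG3.
Total Code DG6: (three 267 g packs = 801 g) + (one 28.2 oz pack = 800.88 g) = 1601.88 g.
1601.88 g exceeds the rail limit of 1 kg for Code DG6.
Code DG3 quantity: two 0.2 oz packs = 11.36 g.
11.36 g exceeds the rail limit of 10 g for Code DG3.
The segregation rule (Code DG1 with Code DG7) does not apply to Code DG6 with Code DG3.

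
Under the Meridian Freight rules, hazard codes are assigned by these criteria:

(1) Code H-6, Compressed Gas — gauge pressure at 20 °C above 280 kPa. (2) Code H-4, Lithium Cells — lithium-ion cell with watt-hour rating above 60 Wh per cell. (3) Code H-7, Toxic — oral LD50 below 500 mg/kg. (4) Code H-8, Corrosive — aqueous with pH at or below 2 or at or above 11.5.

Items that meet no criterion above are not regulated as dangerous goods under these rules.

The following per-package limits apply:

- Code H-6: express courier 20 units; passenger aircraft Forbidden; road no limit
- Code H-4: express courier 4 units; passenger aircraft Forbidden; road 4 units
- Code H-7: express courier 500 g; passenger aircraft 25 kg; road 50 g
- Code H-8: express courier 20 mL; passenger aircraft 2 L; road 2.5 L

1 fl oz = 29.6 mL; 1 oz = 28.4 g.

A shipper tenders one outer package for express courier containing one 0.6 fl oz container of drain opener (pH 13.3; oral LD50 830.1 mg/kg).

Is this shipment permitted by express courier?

Yes

With pH 13.3 (≥ 11.5), the drain opener falls in Code H-8.
Code H-8 quantity: one 0.6 fl oz container = 17.76 mL.
17.76 mL is within the express courier limit of 20 mL for Code H-8.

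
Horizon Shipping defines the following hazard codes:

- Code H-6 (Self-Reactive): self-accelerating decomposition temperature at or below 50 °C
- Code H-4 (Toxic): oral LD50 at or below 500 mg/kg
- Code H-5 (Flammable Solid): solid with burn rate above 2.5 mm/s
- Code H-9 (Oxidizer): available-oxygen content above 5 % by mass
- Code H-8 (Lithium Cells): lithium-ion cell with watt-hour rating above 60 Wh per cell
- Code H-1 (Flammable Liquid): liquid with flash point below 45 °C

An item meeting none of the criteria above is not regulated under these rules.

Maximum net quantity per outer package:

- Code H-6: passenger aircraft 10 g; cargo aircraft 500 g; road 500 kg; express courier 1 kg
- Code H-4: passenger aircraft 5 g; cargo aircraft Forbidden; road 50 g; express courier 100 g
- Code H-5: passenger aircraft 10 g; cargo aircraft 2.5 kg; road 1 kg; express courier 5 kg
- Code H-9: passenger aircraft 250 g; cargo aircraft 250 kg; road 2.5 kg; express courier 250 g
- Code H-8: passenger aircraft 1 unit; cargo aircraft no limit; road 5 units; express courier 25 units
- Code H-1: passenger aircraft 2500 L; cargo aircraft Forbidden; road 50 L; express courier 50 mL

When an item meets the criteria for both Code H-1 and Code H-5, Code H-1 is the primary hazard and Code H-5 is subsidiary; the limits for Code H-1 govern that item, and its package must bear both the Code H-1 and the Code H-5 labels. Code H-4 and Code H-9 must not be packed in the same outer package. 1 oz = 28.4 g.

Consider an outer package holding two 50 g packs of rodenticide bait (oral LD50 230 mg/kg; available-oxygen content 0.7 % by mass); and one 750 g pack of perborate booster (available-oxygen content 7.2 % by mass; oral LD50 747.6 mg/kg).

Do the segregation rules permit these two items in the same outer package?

No

Rodenticide bait: oral LD50 230 mg/kg ≤ 500 mg/kg → Code H-4 (Toxic).
Available-oxygen content 7.2 % by mass meets the Code H-9 criterion (Oxidizer), so the perborate booster is Code H-9.
Code H-4 and Code H-9 may not share an outer package.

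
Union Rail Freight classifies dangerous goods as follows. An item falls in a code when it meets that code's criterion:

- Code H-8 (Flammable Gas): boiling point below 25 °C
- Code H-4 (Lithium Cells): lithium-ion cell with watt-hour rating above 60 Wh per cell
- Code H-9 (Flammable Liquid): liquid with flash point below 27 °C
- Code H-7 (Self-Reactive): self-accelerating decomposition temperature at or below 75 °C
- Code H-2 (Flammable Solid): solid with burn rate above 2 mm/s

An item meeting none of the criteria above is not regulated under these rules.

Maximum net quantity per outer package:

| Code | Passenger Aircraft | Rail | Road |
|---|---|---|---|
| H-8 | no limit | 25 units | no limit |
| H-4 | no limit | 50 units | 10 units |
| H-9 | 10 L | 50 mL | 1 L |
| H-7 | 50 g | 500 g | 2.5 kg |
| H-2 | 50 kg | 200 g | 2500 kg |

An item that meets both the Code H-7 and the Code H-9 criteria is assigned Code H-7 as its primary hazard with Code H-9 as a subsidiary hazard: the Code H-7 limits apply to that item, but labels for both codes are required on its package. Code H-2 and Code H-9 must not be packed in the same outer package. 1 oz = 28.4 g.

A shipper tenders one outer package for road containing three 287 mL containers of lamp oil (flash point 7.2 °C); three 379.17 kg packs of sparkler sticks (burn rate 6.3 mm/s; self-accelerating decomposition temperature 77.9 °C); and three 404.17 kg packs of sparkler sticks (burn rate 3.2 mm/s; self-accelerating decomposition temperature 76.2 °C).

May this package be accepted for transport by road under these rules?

The lamp oil has flash point 7.2 °C, which is < 27 °C, so it is Code H-9 (Flammable Liquid).
Burn rate 6.3 mm/s meets the Code H-2 criterion (Flammable Solid), so the sparkler sticks are Code H-2.
The sparkler sticks have burn rate 3.2 mm/s, which is > 2 mm/s, so they are Code H-2 (Flammable Solid).
Total Code H-2: (three 379.17 kg packs = 1137.51 kg) + (three 404.17 kg packs = 1212.51 kg) = 2350.02 kg.
2350.02 kg ≤ 2500 kg (road limit, Code H-2) — within limit.
Code H-9 quantity: three 287 mL containers = 861 mL.
861 mL ≤ 1 L (road limit, Code H-9) — within limit.
Code H-2 and Code H-9 may not share an outer package.

No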